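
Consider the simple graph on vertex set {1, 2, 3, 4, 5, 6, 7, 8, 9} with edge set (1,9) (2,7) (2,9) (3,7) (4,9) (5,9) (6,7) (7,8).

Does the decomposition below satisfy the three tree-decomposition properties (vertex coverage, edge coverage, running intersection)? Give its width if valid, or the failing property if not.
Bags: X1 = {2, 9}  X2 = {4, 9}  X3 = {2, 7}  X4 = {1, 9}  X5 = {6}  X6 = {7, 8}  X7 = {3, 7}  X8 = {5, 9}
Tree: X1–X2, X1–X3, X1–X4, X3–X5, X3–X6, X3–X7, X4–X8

A tree decomposition must satisfy three properties: every vertex lies in some bag; for every edge, both endpoints lie together in some bag; and for every vertex, the bags containing it form a connected subtree. Here edge (7,6) lies in no bag, so the decomposition is invalid.

No — edge (7,6) lies in no bag.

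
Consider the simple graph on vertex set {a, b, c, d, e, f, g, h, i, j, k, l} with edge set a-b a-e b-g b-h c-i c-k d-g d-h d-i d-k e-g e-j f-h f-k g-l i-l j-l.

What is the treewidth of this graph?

3

A width-3 tree decomposition is:
Bags: B1 = {c, f, i, k}  B2 = {d, f, i, k}  B3 = {d, f, h, i}  B4 = {d, h, i, l}  B5 = {d, g, h, l}  B6 = {b, g, h, l}  B7 = {b, g, j, l}  B8 = {b, e, g, j}  B9 = {a, b, e, j}
Tree: B1–B2, B2–B3, B3–B4, B4–B5, B5–B6, B6–B7, B7–B8, B8–B9
The largest bag has 4 vertices, giving width 3; this decomposition certifies tw(G) ≤ 3. For the lower bound: the 4 vertex sets {c,f,k}, {i}, {d}, {b,g,h,l} are disjoint, each induces a connected subgraph, and every pair is joined by at least one edge of G. Contracting each set to a single vertex therefore yields K_{4} as a minor, and since treewidth is minor-monotone, tw(G) ≥ tw(K_{4}) = 3. Combining the bounds, tw(G) = 3.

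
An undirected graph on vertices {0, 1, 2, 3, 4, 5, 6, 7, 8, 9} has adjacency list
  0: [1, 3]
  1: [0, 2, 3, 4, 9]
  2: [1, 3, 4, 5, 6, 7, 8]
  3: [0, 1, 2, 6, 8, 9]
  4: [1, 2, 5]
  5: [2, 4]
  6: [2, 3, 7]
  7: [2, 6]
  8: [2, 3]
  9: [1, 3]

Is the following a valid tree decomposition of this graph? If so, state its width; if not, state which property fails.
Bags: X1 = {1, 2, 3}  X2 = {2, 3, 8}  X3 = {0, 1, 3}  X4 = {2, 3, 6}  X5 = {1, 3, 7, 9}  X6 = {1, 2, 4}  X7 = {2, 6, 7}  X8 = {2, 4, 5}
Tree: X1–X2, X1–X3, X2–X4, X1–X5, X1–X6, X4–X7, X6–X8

A tree decomposition must satisfy three properties: every vertex lies in some bag; for every edge, both endpoints lie together in some bag; and for every vertex, the bags containing it form a connected subtree. Here bags containing vertex 7 are not connected in the tree, so the decomposition is invalid.

No — bags containing vertex 7 are not connected in the tree.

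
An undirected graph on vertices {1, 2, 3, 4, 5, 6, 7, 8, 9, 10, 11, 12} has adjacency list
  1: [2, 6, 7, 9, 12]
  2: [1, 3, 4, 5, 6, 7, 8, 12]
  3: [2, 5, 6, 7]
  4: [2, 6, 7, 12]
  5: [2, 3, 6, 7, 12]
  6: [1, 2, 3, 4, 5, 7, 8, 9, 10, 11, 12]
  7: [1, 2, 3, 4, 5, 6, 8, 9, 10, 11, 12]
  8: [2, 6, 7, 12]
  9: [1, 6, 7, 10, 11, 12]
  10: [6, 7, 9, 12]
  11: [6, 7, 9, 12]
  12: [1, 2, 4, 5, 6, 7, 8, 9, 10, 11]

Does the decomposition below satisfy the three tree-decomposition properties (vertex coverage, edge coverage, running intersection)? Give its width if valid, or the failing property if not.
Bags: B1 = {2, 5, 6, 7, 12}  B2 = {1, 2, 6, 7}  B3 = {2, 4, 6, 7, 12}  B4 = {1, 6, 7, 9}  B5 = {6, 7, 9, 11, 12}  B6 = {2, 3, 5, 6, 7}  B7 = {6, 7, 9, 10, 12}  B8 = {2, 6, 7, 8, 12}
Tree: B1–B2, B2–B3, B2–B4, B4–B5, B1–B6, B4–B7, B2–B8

A tree decomposition must satisfy three properties: every vertex lies in some bag; for every edge, both endpoints lie together in some bag; and for every vertex, the bags containing it form a connected subtree. Here edge (12,1) lies in no bag, so the decomposition is invalid.

No — edge (12,1) lies in no bag.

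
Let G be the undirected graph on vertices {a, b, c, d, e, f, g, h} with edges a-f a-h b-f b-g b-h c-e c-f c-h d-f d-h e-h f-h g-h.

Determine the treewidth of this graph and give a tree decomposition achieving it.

Treewidth 2.
One such decomposition:
Bags: B1 = {b, f, h}  B2 = {a, f, h}  B3 = {d, f, h}  B4 = {c, f, h}  B5 = {c, e, h}  B6 = {b, g, h}
Tree: B1–B2, B1–B3, B3–B4, B4–B5, B1–B6

Every bag has size at most 3, so the width is 3 − 1 = 2 and tw(G) ≤ 2. On the other hand G contains the 3-clique {b, g, h}. A clique must lie in a single bag of any decomposition, so no decomposition can have width below 2. The upper and lower bounds meet at 2, so that is the treewidth.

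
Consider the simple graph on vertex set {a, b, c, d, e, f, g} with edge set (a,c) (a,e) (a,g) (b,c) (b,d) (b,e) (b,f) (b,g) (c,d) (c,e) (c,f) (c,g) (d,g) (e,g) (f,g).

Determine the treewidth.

3

A width-3 tree decomposition is:
Bags: B1 = {b, c, f, g}  B2 = {b, c, e, g}  B3 = {a, c, e, g}  B4 = {b, c, d, g}
Tree: B1–B2, B2–B3, B1–B4
The largest bag has 4 vertices, giving width 3; this decomposition certifies tw(G) ≤ 3. On the other hand G contains the 4-clique {a, c, e, g}. A clique must lie in a single bag of any decomposition, so no decomposition can have width below 3. The upper and lower bounds meet at 3, so that is the treewidth.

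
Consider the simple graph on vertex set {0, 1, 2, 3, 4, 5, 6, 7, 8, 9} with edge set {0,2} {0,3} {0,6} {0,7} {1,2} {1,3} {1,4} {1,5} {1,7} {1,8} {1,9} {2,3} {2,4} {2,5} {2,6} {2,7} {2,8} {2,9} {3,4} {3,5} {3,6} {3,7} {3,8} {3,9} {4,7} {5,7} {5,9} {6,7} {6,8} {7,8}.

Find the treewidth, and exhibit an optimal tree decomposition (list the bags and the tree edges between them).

Treewidth 4.
One such decomposition:
Bags: B1 = {1, 2, 3, 7, 8}  B2 = {1, 2, 3, 5, 7}  B3 = {2, 3, 6, 7, 8}  B4 = {1, 2, 3, 4, 7}  B5 = {1, 2, 3, 5, 9}  B6 = {0, 2, 3, 6, 7}
Tree: B1–B2, B1–B3, B2–B4, B2–B5, B3–B6

The largest bag has 5 vertices, giving width 4; this decomposition certifies tw(G) ≤ 4. Conversely, {1, 2, 3, 5, 9} is a clique of size 5, and the vertices of any clique must share a bag in every tree decomposition; so some bag has ≥ 5 vertices and tw(G) ≥ 4. Hence tw(G) = 4 exactly.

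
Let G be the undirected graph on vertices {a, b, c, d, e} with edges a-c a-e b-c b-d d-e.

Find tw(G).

2

A width-2 tree decomposition is:
Bags: B1 = {a, c, e}  B2 = {c, d, e}  B3 = {b, c, d}
Tree: B1–B2, B2–B3
Every bag has size at most 3, so the width is 3 − 1 = 2 and tw(G) ≤ 2. The edges c–a–e–d–b–c form a cycle, so G is not a tree and its treewidth is at least 2. Therefore the treewidth is 2.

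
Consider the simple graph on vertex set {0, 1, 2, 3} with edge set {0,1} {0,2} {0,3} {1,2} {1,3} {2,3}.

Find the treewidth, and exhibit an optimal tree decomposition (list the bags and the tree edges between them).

Treewidth 3.
Bags: B1 = {0, 1, 2, 3}
Tree: (single bag)

With just one bag of size 4, the width is 4 − 1 = 3, so tw(G) ≤ 3. For the lower bound, the 4 vertices {0, 1, 2, 3} are pairwise adjacent, and any tree decomposition puts a clique entirely inside one bag — forcing width ≥ 3. Therefore the treewidth is 3.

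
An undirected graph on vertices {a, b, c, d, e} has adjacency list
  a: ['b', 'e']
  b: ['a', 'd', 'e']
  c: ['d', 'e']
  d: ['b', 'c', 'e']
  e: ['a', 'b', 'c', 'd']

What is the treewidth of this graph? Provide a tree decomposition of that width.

The largest bag has 3 vertices, giving width 2; this decomposition certifies tw(G) ≤ 2. For the lower bound, the 3 vertices {c, d, e} are pairwise adjacent, and any tree decomposition puts a clique entirely inside one bag — forcing width ≥ 2. Hence tw(G) = 2 exactly.

Treewidth 2.
One optimal decomposition is:
Bags: B1 = {a, b, e}  B2 = {b, d, e}  B3 = {c, d, e}
Tree: B1–B2, B2–B3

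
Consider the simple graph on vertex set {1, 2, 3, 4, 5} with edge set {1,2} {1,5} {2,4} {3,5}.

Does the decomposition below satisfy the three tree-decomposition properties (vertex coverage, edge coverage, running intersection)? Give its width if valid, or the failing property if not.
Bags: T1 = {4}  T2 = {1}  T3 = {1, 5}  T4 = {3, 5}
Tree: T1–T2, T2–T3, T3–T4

A tree decomposition must satisfy three properties: every vertex lies in some bag; for every edge, both endpoints lie together in some bag; and for every vertex, the bags containing it form a connected subtree. Here vertex 2 appears in no bag, so the decomposition is invalid.

No — vertex 2 appears in no bag.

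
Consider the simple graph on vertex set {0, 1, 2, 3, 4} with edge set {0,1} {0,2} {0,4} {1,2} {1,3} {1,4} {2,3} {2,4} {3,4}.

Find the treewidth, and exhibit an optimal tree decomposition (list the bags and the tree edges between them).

Treewidth 3.
One optimal decomposition is:
Bags: B1 = {1, 2, 3, 4}  B2 = {0, 1, 2, 4}
Tree: B1–B2

The largest bag has 4 vertices, giving width 3; this decomposition certifies tw(G) ≤ 3. Conversely, {0, 1, 2, 4} is a clique of size 4, and the vertices of any clique must share a bag in every tree decomposition; so some bag has ≥ 4 vertices and tw(G) ≥ 3. The upper and lower bounds meet at 3, so that is the treewidth.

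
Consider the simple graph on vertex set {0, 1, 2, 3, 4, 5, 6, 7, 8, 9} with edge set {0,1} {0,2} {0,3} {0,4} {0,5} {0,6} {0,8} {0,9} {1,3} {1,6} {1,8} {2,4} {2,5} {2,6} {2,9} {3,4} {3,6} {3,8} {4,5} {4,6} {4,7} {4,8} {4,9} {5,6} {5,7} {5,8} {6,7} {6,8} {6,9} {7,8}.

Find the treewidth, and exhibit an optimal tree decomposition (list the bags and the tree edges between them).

Every bag has size at most 5, so the width is 5 − 1 = 4 and tw(G) ≤ 4. Conversely, {0, 1, 3, 6, 8} is a clique of size 5, and the vertices of any clique must share a bag in every tree decomposition; so some bag has ≥ 5 vertices and tw(G) ≥ 4. The upper and lower bounds meet at 4, so that is the treewidth.

Treewidth 4.
One optimal decomposition is:
Bags: B1 = {4, 5, 6, 7, 8}  B2 = {0, 4, 5, 6, 8}  B3 = {0, 2, 4, 5, 6}  B4 = {0, 3, 4, 6, 8}  B5 = {0, 2, 4, 6, 9}  B6 = {0, 1, 3, 6, 8}
Tree: B1–B2, B2–B3, B2–B4, B3–B5, B4–B6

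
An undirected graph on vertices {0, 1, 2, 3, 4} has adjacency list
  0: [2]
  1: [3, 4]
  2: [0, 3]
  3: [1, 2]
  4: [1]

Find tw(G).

A width-1 tree decomposition is:
Bags: B1 = {1, 4}  B2 = {1, 3}  B3 = {2, 3}  B4 = {0, 2}
Tree: B1–B2, B2–B3, B3–B4
Every bag has size at most 2, so the width is 2 − 1 = 1 and tw(G) ≤ 1. Any graph with an edge has treewidth ≥ 1, and G has the edge 4–1. Combining the bounds, tw(G) = 1.

1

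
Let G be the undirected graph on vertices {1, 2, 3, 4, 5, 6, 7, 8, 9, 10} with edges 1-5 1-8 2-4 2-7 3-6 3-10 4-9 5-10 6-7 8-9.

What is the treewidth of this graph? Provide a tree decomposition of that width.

Treewidth 2.
Bags: B1 = {1, 5, 8}  B2 = {5, 8, 10}  B3 = {3, 8, 10}  B4 = {3, 6, 8}  B5 = {6, 7, 8}  B6 = {2, 7, 8}  B7 = {2, 4, 8}  B8 = {4, 8, 9}
Tree: B1–B2, B2–B3, B3–B4, B4–B5, B5–B6, B6–B7, B7–B8

Each bag holds 3 vertices, so the decomposition has width 2, which upper-bounds the treewidth. The edges 8–1–5–10–3–6–7–2–4–9–8 form a cycle, so G is not a tree and its treewidth is at least 2. Combining the bounds, tw(G) = 2.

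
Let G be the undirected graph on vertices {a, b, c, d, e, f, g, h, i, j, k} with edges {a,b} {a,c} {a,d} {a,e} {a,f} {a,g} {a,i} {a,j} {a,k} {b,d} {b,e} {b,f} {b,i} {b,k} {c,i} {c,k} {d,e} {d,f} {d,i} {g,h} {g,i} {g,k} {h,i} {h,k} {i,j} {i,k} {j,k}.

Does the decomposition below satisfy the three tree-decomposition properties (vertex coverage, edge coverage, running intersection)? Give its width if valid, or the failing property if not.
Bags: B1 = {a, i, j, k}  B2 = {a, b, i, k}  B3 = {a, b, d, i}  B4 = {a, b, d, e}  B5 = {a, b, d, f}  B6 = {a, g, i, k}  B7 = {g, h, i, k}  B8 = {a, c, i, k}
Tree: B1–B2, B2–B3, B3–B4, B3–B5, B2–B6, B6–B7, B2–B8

Checking the three conditions: (i) the bags cover all of {a, b, c, d, e, f, g, h, i, j, k}; (ii) for each edge, some bag contains both endpoints; (iii) the bags containing any fixed vertex form a subtree. All hold, so the decomposition is valid with width 4 − 1 = 3.

Yes; width 3.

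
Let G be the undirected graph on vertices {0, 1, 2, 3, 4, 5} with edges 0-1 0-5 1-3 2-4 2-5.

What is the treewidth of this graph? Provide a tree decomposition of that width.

The largest bag has 2 vertices, giving width 1; this decomposition certifies tw(G) ≤ 1. Since G has at least one edge (e.g. 4–2), it is not an edgeless graph, so tw(G) ≥ 1. The upper and lower bounds meet at 1, so that is the treewidth.

Treewidth 1.
One optimal decomposition is:
Bags: B1 = {2, 4}  B2 = {2, 5}  B3 = {0, 5}  B4 = {0, 1}  B5 = {1, 3}
Tree: B1–B2, B2–B3, B3–B4, B4–B5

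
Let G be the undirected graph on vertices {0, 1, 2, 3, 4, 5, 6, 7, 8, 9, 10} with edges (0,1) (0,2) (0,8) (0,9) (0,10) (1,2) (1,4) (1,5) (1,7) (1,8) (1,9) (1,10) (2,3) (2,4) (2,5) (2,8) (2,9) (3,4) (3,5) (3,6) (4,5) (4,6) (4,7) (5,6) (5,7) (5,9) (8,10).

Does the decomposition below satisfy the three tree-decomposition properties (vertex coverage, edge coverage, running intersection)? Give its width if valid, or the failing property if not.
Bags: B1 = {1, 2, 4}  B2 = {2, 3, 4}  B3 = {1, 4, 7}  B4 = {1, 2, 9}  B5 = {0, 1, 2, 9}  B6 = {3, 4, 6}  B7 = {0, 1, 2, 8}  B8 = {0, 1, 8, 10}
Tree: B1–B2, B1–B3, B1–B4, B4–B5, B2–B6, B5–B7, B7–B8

No — vertex 5 appears in no bag.

A tree decomposition must satisfy three properties: every vertex lies in some bag; for every edge, both endpoints lie together in some bag; and for every vertex, the bags containing it form a connected subtree. Here vertex 5 appears in no bag, so the decomposition is invalid.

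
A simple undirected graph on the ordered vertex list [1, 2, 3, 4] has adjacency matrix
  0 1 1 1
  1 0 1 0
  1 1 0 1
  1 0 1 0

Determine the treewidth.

2

A width-2 tree decomposition is:
Bags: B1 = {1, 3, 4}  B2 = {1, 2, 3}
Tree: B1–B2
Every bag has size at most 3, so the width is 3 − 1 = 2 and tw(G) ≤ 2. On the other hand G contains the 3-clique {1, 2, 3}. A clique must lie in a single bag of any decomposition, so no decomposition can have width below 2. Therefore the treewidth is 2.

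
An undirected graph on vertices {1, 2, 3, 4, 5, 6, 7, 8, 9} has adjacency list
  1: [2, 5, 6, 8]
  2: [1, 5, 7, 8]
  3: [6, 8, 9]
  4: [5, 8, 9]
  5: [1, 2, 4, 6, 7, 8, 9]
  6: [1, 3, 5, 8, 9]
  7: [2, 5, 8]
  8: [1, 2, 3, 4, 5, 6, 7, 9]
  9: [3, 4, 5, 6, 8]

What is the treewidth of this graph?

A width-3 tree decomposition is:
Bags: B1 = {1, 5, 6, 8}  B2 = {5, 6, 8, 9}  B3 = {1, 2, 5, 8}  B4 = {3, 6, 8, 9}  B5 = {2, 5, 7, 8}  B6 = {4, 5, 8, 9}
Tree: B1–B2, B1–B3, B2–B4, B3–B5, B2–B6
Each bag holds 4 vertices, so the decomposition has width 3, which upper-bounds the treewidth. For the lower bound, the 4 vertices {3, 6, 8, 9} are pairwise adjacent, and any tree decomposition puts a clique entirely inside one bag — forcing width ≥ 3. Combining the bounds, tw(G) = 3.

3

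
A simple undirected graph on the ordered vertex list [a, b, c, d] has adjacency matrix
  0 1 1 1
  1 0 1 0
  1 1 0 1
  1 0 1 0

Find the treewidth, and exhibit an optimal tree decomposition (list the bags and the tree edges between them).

Treewidth 2.
Bags: B1 = {a, c, d}  B2 = {a, b, c}
Tree: B1–B2

Every bag has size at most 3, so the width is 3 − 1 = 2 and tw(G) ≤ 2. Conversely, {a, c, d} is a clique of size 3, and the vertices of any clique must share a bag in every tree decomposition; so some bag has ≥ 3 vertices and tw(G) ≥ 2. Combining the bounds, tw(G) = 2.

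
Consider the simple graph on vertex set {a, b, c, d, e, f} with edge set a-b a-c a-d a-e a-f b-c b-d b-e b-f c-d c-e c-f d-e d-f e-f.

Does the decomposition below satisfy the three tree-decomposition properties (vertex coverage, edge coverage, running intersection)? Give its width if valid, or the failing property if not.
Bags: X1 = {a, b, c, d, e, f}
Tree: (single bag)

Yes; width 5.

Vertex coverage: the bags together contain {a, b, c, d, e, f}, the full vertex set. Edge coverage: each edge of G has both endpoints in at least one bag. Running intersection: for every vertex, the bags containing it form a connected subtree. All three properties hold, so this is a valid tree decomposition of width max|bag| − 1 = 5, and hence tw(G) ≤ 5.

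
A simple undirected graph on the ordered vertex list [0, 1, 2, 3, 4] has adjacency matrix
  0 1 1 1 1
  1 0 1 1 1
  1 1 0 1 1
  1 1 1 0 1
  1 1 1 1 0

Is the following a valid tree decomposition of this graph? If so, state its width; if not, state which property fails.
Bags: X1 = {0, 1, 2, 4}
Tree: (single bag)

A tree decomposition must satisfy three properties: every vertex lies in some bag; for every edge, both endpoints lie together in some bag; and for every vertex, the bags containing it form a connected subtree. Here vertex 3 appears in no bag, so the decomposition is invalid.

No — vertex 3 appears in no bag.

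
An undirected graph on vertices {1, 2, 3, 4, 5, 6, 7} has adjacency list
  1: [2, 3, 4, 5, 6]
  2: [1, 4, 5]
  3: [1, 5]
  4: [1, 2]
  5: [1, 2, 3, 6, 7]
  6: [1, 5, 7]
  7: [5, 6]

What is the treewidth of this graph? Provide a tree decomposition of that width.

Each bag holds 3 vertices, so the decomposition has width 2, which upper-bounds the treewidth. For the lower bound, the 3 vertices {1, 2, 4} are pairwise adjacent, and any tree decomposition puts a clique entirely inside one bag — forcing width ≥ 2. Hence tw(G) = 2 exactly.

Treewidth 2.
One optimal decomposition is:
Bags: B1 = {1, 5, 6}  B2 = {1, 2, 5}  B3 = {1, 2, 4}  B4 = {5, 6, 7}  B5 = {1, 3, 5}
Tree: B1–B2, B2–B3, B1–B4, B1–B5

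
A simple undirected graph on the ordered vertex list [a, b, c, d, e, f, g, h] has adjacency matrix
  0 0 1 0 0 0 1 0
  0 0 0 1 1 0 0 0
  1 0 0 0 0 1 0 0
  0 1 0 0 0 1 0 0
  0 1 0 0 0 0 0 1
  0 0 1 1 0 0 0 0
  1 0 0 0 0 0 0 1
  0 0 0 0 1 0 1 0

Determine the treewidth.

A width-2 tree decomposition is:
Bags: B1 = {b, e, h}  B2 = {b, g, h}  B3 = {a, b, g}  B4 = {a, b, c}  B5 = {b, c, f}  B6 = {b, d, f}
Tree: B1–B2, B2–B3, B3–B4, B4–B5, B5–B6
Every bag has size at most 3, so the width is 3 − 1 = 2 and tw(G) ≤ 2. The edges b–e–h–g–a–c–f–d–b form a cycle, so G is not a tree and its treewidth is at least 2. The upper and lower bounds meet at 2, so that is the treewidth.

2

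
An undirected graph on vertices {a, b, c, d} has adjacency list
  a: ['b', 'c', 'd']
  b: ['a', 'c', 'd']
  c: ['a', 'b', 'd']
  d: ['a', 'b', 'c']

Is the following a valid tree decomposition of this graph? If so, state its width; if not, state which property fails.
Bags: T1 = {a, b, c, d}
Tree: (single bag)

Yes; width 3.

Checking the three conditions: (i) the bags cover all of {a, b, c, d}; (ii) for each edge, some bag contains both endpoints; (iii) the bags containing any fixed vertex form a subtree. All hold, so the decomposition is valid with width 4 − 1 = 3.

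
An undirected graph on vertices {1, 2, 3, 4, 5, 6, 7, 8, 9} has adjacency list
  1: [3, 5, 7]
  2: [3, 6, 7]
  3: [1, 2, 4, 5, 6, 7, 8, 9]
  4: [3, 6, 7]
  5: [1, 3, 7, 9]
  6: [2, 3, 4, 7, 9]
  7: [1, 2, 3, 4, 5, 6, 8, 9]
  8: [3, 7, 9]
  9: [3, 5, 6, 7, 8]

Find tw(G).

A width-3 tree decomposition is:
Bags: B1 = {3, 6, 7, 9}  B2 = {3, 4, 6, 7}  B3 = {3, 5, 7, 9}  B4 = {1, 3, 5, 7}  B5 = {2, 3, 6, 7}  B6 = {3, 7, 8, 9}
Tree: B1–B2, B1–B3, B3–B4, B2–B5, B1–B6
Each bag holds 4 vertices, so the decomposition has width 3, which upper-bounds the treewidth. For the lower bound, the 4 vertices {3, 7, 8, 9} are pairwise adjacent, and any tree decomposition puts a clique entirely inside one bag — forcing width ≥ 3. Combining the bounds, tw(G) = 3.

3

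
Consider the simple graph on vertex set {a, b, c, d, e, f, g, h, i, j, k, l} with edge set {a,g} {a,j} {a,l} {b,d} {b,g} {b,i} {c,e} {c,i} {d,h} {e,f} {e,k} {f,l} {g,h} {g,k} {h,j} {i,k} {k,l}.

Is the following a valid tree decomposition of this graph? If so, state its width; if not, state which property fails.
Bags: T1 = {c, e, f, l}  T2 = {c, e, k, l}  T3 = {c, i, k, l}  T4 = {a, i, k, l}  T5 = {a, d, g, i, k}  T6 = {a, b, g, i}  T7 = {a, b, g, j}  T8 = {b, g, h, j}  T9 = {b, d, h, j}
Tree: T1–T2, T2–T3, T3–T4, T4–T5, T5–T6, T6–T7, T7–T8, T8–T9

A tree decomposition must satisfy three properties: every vertex lies in some bag; for every edge, both endpoints lie together in some bag; and for every vertex, the bags containing it form a connected subtree. Here bags containing vertex d are not connected in the tree, so the decomposition is invalid.

No — bags containing vertex d are not connected in the tree.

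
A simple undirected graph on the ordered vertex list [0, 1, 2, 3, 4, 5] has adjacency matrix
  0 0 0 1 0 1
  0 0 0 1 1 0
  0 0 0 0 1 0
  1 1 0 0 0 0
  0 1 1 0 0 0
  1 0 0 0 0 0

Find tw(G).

A width-1 tree decomposition is:
Bags: B1 = {2, 4}  B2 = {1, 4}  B3 = {1, 3}  B4 = {0, 3}  B5 = {0, 5}
Tree: B1–B2, B2–B3, B3–B4, B4–B5
Every bag has size at most 2, so the width is 2 − 1 = 1 and tw(G) ≤ 1. Any graph with an edge has treewidth ≥ 1, and G has the edge 2–4. Therefore the treewidth is 1.

1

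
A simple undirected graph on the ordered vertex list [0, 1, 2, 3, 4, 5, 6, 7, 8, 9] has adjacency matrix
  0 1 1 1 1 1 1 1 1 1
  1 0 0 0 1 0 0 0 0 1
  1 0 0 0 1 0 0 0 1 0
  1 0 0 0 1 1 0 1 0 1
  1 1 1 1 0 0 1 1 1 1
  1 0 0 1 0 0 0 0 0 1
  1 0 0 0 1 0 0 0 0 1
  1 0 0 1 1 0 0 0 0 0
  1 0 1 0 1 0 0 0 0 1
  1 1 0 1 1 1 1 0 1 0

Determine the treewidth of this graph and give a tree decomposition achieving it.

The largest bag has 4 vertices, giving width 3; this decomposition certifies tw(G) ≤ 3. Conversely, {0, 4, 8, 9} is a clique of size 4, and the vertices of any clique must share a bag in every tree decomposition; so some bag has ≥ 4 vertices and tw(G) ≥ 3. Combining the bounds, tw(G) = 3.

Treewidth 3.
Bags: B1 = {0, 4, 8, 9}  B2 = {0, 3, 4, 9}  B3 = {0, 3, 4, 7}  B4 = {0, 1, 4, 9}  B5 = {0, 4, 6, 9}  B6 = {0, 2, 4, 8}  B7 = {0, 3, 5, 9}
Tree: B1–B2, B2–B3, B1–B4, B1–B5, B1–B6, B2–B7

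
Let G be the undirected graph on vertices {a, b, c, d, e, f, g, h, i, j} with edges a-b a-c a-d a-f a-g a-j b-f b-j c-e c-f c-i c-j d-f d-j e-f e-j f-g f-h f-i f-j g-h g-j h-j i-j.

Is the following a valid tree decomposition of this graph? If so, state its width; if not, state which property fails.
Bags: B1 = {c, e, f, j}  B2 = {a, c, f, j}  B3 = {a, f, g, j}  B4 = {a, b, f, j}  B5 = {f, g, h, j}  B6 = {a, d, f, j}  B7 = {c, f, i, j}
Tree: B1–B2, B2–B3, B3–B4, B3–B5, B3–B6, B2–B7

Yes; width 3.

Every vertex of G appears in some bag (union = {a, b, c, d, e, f, g, h, i, j}); every edge is covered by a bag; and for each vertex v the set of bags containing v is connected in the bag tree. The decomposition is therefore valid. The largest bag has 4 vertices, so the width is 3.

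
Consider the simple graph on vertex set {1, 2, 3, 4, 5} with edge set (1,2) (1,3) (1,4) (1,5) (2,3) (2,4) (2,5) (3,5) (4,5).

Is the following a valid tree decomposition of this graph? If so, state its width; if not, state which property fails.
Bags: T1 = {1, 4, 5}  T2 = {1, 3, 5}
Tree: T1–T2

No — vertex 2 appears in no bag.

A tree decomposition must satisfy three properties: every vertex lies in some bag; for every edge, both endpoints lie together in some bag; and for every vertex, the bags containing it form a connected subtree. Here vertex 2 appears in no bag, so the decomposition is invalid.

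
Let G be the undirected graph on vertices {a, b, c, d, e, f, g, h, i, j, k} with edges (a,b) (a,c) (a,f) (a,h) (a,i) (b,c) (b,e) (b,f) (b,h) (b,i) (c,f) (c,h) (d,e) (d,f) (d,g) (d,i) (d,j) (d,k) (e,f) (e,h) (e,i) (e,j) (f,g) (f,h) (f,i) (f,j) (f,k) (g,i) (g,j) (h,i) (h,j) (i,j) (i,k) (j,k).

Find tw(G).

4

A width-4 tree decomposition is:
Bags: B1 = {d, e, f, i, j}  B2 = {d, f, i, j, k}  B3 = {e, f, h, i, j}  B4 = {b, e, f, h, i}  B5 = {a, b, f, h, i}  B6 = {a, b, c, f, h}  B7 = {d, f, g, i, j}
Tree: B1–B2, B1–B3, B3–B4, B4–B5, B5–B6, B2–B7
Each bag holds 5 vertices, so the decomposition has width 4, which upper-bounds the treewidth. On the other hand G contains the 5-clique {a, b, c, f, h}. A clique must lie in a single bag of any decomposition, so no decomposition can have width below 4. Therefore the treewidth is 4.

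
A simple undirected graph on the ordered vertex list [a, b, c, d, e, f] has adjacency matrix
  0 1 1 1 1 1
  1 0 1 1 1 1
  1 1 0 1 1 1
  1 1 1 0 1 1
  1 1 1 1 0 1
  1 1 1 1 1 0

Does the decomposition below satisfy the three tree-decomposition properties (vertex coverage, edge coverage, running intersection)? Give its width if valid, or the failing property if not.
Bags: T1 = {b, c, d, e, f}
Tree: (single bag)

A tree decomposition must satisfy three properties: every vertex lies in some bag; for every edge, both endpoints lie together in some bag; and for every vertex, the bags containing it form a connected subtree. Here vertex a appears in no bag, so the decomposition is invalid.

No — vertex a appears in no bag.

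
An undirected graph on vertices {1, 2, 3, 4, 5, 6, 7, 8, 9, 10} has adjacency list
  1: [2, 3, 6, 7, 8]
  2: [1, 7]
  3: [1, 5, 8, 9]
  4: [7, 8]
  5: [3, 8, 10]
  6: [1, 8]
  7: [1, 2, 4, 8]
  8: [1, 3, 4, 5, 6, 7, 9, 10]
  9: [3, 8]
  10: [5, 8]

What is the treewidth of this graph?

2

A width-2 tree decomposition is:
Bags: B1 = {1, 6, 8}  B2 = {1, 7, 8}  B3 = {1, 2, 7}  B4 = {1, 3, 8}  B5 = {3, 5, 8}  B6 = {4, 7, 8}  B7 = {5, 8, 10}  B8 = {3, 8, 9}
Tree: B1–B2, B2–B3, B2–B4, B4–B5, B2–B6, B5–B7, B4–B8
Each bag holds 3 vertices, so the decomposition has width 2, which upper-bounds the treewidth. For the lower bound, the 3 vertices {1, 3, 8} are pairwise adjacent, and any tree decomposition puts a clique entirely inside one bag — forcing width ≥ 2. The upper and lower bounds meet at 2, so that is the treewidth.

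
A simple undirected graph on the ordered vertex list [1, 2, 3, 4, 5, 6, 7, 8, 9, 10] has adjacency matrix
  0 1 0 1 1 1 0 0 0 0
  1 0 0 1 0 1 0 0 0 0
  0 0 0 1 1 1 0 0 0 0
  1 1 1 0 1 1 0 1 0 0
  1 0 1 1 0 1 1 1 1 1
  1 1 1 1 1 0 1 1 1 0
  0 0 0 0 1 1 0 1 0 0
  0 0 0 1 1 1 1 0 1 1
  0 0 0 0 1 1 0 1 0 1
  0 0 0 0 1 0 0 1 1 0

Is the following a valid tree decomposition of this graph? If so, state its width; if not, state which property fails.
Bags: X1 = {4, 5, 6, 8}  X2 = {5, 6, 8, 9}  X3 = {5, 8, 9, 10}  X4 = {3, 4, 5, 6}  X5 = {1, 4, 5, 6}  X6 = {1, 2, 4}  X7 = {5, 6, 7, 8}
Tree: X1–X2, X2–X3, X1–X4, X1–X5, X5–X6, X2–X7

No — edge (6,2) lies in no bag.

A tree decomposition must satisfy three properties: every vertex lies in some bag; for every edge, both endpoints lie together in some bag; and for every vertex, the bags containing it form a connected subtree. Here edge (6,2) lies in no bag, so the decomposition is invalid.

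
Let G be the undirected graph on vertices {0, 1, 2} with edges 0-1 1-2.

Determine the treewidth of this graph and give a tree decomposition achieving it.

Treewidth 1.
One optimal decomposition is:
Bags: B1 = {0, 1}  B2 = {1, 2}
Tree: B1–B2

Every bag has size at most 2, so the width is 2 − 1 = 1 and tw(G) ≤ 1. Since G has at least one edge (e.g. 0–1), it is not an edgeless graph, so tw(G) ≥ 1. Therefore the treewidth is 1.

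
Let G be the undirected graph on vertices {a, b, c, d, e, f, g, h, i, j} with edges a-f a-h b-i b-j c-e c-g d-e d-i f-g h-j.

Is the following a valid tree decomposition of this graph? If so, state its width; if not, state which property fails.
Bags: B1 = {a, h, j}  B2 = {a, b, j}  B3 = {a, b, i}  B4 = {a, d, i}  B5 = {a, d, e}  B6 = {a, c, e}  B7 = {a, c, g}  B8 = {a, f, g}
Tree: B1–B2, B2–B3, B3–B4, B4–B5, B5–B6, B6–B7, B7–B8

Every vertex of G appears in some bag (union = {a, b, c, d, e, f, g, h, i, j}); every edge is covered by a bag; and for each vertex v the set of bags containing v is connected in the bag tree. The decomposition is therefore valid. The largest bag has 3 vertices, so the width is 2.

Yes; width 2.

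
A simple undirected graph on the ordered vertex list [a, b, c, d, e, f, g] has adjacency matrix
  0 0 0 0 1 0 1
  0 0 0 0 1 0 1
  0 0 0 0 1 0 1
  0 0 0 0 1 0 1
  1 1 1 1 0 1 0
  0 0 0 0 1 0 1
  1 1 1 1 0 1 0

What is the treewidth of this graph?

2

A width-2 tree decomposition is:
Bags: B1 = {c, e, g}  B2 = {e, f, g}  B3 = {b, e, g}  B4 = {d, e, g}  B5 = {a, e, g}
Tree: B1–B2, B2–B3, B3–B4, B4–B5
Each bag holds 3 vertices, so the decomposition has width 2, which upper-bounds the treewidth. The edges g–c–e–f–g form a cycle, so G is not a tree and its treewidth is at least 2. The upper and lower bounds meet at 2, so that is the treewidth.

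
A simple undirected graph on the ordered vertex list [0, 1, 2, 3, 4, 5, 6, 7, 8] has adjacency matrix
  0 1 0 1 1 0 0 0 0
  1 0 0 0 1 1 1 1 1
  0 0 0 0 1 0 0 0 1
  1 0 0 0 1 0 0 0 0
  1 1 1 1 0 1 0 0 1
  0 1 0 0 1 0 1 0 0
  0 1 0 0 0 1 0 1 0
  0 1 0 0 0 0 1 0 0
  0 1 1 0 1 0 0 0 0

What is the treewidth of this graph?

A width-2 tree decomposition is:
Bags: B1 = {0, 1, 4}  B2 = {1, 4, 5}  B3 = {1, 5, 6}  B4 = {0, 3, 4}  B5 = {1, 4, 8}  B6 = {1, 6, 7}  B7 = {2, 4, 8}
Tree: B1–B2, B2–B3, B1–B4, B1–B5, B3–B6, B5–B7
The largest bag has 3 vertices, giving width 2; this decomposition certifies tw(G) ≤ 2. On the other hand G contains the 3-clique {0, 1, 4}. A clique must lie in a single bag of any decomposition, so no decomposition can have width below 2. The upper and lower bounds meet at 2, so that is the treewidth.

2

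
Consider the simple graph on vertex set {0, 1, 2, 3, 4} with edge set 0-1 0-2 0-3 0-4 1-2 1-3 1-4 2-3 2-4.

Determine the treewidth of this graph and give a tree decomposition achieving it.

Treewidth 3.
One such decomposition:
Bags: B1 = {0, 1, 2, 3}  B2 = {0, 1, 2, 4}
Tree: B1–B2

The largest bag has 4 vertices, giving width 3; this decomposition certifies tw(G) ≤ 3. For the lower bound, the 4 vertices {0, 1, 2, 3} are pairwise adjacent, and any tree decomposition puts a clique entirely inside one bag — forcing width ≥ 3. Combining the bounds, tw(G) = 3.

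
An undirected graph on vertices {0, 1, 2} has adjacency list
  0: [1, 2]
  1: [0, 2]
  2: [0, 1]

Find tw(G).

2

A width-2 tree decomposition is:
Bags: B1 = {0, 1, 2}
Tree: (single bag)
A single bag containing all 3 vertices is trivially a valid decomposition of width 2. Conversely, {0, 1, 2} is a clique of size 3, and the vertices of any clique must share a bag in every tree decomposition; so some bag has ≥ 3 vertices and tw(G) ≥ 2. The upper and lower bounds meet at 2, so that is the treewidth.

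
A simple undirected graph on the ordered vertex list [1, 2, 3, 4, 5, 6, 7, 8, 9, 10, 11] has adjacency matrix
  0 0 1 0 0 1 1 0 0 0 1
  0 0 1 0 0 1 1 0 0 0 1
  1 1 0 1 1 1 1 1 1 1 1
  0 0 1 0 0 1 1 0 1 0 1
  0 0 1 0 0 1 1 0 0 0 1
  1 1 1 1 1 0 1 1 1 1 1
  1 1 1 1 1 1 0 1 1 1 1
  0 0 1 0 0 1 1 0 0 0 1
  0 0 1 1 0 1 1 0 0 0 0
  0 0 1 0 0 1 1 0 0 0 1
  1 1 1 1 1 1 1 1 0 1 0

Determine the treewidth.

A width-4 tree decomposition is:
Bags: B1 = {2, 3, 6, 7, 11}  B2 = {3, 6, 7, 10, 11}  B3 = {3, 6, 7, 8, 11}  B4 = {3, 4, 6, 7, 11}  B5 = {3, 4, 6, 7, 9}  B6 = {3, 5, 6, 7, 11}  B7 = {1, 3, 6, 7, 11}
Tree: B1–B2, B2–B3, B3–B4, B4–B5, B1–B6, B4–B7
The largest bag has 5 vertices, giving width 4; this decomposition certifies tw(G) ≤ 4. Conversely, {3, 4, 6, 7, 9} is a clique of size 5, and the vertices of any clique must share a bag in every tree decomposition; so some bag has ≥ 5 vertices and tw(G) ≥ 4. The upper and lower bounds meet at 4, so that is the treewidth.

4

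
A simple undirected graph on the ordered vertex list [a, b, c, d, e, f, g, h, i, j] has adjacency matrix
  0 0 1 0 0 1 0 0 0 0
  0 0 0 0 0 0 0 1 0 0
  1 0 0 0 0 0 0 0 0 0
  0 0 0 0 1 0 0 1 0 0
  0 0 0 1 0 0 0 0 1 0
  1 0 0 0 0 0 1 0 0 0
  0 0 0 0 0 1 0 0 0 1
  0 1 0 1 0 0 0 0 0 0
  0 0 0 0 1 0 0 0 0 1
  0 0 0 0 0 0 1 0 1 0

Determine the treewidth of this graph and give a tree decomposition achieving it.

The largest bag has 2 vertices, giving width 1; this decomposition certifies tw(G) ≤ 1. G has an edge, so its treewidth is at least 1. Combining the bounds, tw(G) = 1.

Treewidth 1.
Bags: B1 = {b, h}  B2 = {d, h}  B3 = {d, e}  B4 = {e, i}  B5 = {i, j}  B6 = {g, j}  B7 = {f, g}  B8 = {a, f}  B9 = {a, c}
Tree: B1–B2, B2–B3, B3–B4, B4–B5, B5–B6, B6–B7, B7–B8, B8–B9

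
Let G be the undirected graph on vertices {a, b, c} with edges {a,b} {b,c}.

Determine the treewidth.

A width-1 tree decomposition is:
Bags: B1 = {a, b}  B2 = {b, c}
Tree: B1–B2
Each bag holds 2 vertices, so the decomposition has width 1, which upper-bounds the treewidth. Since G has at least one edge (e.g. a–b), it is not an edgeless graph, so tw(G) ≥ 1. Combining the bounds, tw(G) = 1.

1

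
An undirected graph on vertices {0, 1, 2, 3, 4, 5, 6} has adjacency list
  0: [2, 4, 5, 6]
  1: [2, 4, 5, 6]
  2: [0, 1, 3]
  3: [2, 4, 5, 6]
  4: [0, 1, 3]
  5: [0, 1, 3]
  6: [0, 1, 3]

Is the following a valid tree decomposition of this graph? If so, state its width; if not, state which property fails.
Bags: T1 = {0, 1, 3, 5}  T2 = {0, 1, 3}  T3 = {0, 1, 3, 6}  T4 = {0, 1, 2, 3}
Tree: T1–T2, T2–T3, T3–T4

A tree decomposition must satisfy three properties: every vertex lies in some bag; for every edge, both endpoints lie together in some bag; and for every vertex, the bags containing it form a connected subtree. Here vertex 4 appears in no bag, so the decomposition is invalid.

No — vertex 4 appears in no bag.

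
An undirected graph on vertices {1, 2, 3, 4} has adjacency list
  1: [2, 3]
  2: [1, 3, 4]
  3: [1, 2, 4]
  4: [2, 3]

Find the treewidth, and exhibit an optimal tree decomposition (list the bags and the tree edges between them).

Treewidth 2.
Bags: B1 = {2, 3, 4}  B2 = {1, 2, 3}
Tree: B1–B2

The largest bag has 3 vertices, giving width 2; this decomposition certifies tw(G) ≤ 2. For the lower bound, the 3 vertices {1, 2, 3} are pairwise adjacent, and any tree decomposition puts a clique entirely inside one bag — forcing width ≥ 2. Hence tw(G) = 2 exactly.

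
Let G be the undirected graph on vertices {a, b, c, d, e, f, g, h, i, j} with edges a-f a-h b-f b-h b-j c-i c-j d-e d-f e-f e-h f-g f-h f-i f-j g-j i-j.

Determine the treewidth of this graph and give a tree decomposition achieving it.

Each bag holds 3 vertices, so the decomposition has width 2, which upper-bounds the treewidth. On the other hand G contains the 3-clique {c, i, j}. A clique must lie in a single bag of any decomposition, so no decomposition can have width below 2. Combining the bounds, tw(G) = 2.

Treewidth 2.
One optimal decomposition is:
Bags: B1 = {b, f, h}  B2 = {b, f, j}  B3 = {e, f, h}  B4 = {f, i, j}  B5 = {d, e, f}  B6 = {f, g, j}  B7 = {a, f, h}  B8 = {c, i, j}
Tree: B1–B2, B1–B3, B2–B4, B3–B5, B4–B6, B3–B7, B4–B8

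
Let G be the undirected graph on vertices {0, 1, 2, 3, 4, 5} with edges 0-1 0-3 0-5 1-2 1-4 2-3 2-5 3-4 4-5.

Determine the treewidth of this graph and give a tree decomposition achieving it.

Treewidth 3.
One optimal decomposition is:
Bags: B1 = {0, 1, 2, 4}  B2 = {0, 2, 4, 5}  B3 = {0, 2, 3, 4}
Tree: B1–B2, B2–B3

The largest bag has 4 vertices, giving width 3; this decomposition certifies tw(G) ≤ 3. For the lower bound: the 4 vertex sets {1,4}, {2,5}, {0}, {3} are disjoint, each induces a connected subgraph, and every pair is joined by at least one edge of G. Contracting each set to a single vertex therefore yields K_{4} as a minor, and since treewidth is minor-monotone, tw(G) ≥ tw(K_{4}) = 3. The upper and lower bounds meet at 3, so that is the treewidth.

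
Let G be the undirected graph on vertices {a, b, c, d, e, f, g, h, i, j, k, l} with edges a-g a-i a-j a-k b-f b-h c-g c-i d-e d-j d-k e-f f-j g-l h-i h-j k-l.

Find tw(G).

A width-3 tree decomposition is:
Bags: B1 = {c, g, i, l}  B2 = {a, g, i, l}  B3 = {a, i, k, l}  B4 = {a, h, i, k}  B5 = {a, h, j, k}  B6 = {d, h, j, k}  B7 = {b, d, h, j}  B8 = {b, d, f, j}  B9 = {b, d, e, f}
Tree: B1–B2, B2–B3, B3–B4, B4–B5, B5–B6, B6–B7, B7–B8, B8–B9
Every bag has size at most 4, so the width is 4 − 1 = 3 and tw(G) ≤ 3. For the lower bound: the 4 vertex sets {c,g,l}, {i}, {a}, {d,h,j,k} are disjoint, each induces a connected subgraph, and every pair is joined by at least one edge of G. Contracting each set to a single vertex therefore yields K_{4} as a minor, and since treewidth is minor-monotone, tw(G) ≥ tw(K_{4}) = 3. Therefore the treewidth is 3.

3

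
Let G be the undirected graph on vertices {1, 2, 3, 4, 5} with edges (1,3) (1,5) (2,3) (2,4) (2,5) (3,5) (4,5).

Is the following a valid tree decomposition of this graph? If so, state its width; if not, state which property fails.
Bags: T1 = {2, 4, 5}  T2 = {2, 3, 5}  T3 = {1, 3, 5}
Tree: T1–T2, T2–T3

Yes; width 2.

Checking the three conditions: (i) the bags cover all of {1, 2, 3, 4, 5}; (ii) for each edge, some bag contains both endpoints; (iii) the bags containing any fixed vertex form a subtree. All hold, so the decomposition is valid with width 3 − 1 = 2.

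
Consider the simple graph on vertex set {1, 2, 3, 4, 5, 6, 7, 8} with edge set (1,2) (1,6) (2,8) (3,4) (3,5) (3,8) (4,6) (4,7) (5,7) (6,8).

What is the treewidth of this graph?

A width-2 tree decomposition is:
Bags: B1 = {1, 2, 6}  B2 = {2, 6, 8}  B3 = {4, 6, 8}  B4 = {3, 4, 8}  B5 = {3, 4, 7}  B6 = {3, 5, 7}
Tree: B1–B2, B2–B3, B3–B4, B4–B5, B5–B6
The largest bag has 3 vertices, giving width 2; this decomposition certifies tw(G) ≤ 2. The edges 1–2–8–6–1 form a cycle, so G is not a tree and its treewidth is at least 2. Hence tw(G) = 2 exactly.

2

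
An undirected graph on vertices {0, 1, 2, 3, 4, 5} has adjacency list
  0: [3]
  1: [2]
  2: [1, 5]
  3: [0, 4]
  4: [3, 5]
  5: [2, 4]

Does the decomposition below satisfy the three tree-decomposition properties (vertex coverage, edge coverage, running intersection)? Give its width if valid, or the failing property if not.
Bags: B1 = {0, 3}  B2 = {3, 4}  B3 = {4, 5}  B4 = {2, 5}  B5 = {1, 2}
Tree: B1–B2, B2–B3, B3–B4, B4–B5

Yes; width 1.

Checking the three conditions: (i) the bags cover all of {0, 1, 2, 3, 4, 5}; (ii) for each edge, some bag contains both endpoints; (iii) the bags containing any fixed vertex form a subtree. All hold, so the decomposition is valid with width 2 − 1 = 1.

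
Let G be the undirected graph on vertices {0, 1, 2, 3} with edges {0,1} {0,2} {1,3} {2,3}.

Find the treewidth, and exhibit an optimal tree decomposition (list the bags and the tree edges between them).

Each bag holds 3 vertices, so the decomposition has width 2, which upper-bounds the treewidth. The edges 2–0–1–3–2 form a cycle, so G is not a tree and its treewidth is at least 2. Therefore the treewidth is 2.

Treewidth 2.
One optimal decomposition is:
Bags: B1 = {0, 1, 2}  B2 = {1, 2, 3}
Tree: B1–B2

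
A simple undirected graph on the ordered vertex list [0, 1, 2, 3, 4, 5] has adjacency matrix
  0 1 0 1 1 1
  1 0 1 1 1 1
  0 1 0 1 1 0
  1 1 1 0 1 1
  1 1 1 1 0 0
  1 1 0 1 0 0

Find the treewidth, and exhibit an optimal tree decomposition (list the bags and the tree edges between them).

Each bag holds 4 vertices, so the decomposition has width 3, which upper-bounds the treewidth. On the other hand G contains the 4-clique {0, 1, 3, 4}. A clique must lie in a single bag of any decomposition, so no decomposition can have width below 3. Combining the bounds, tw(G) = 3.

Treewidth 3.
One optimal decomposition is:
Bags: B1 = {0, 1, 3, 4}  B2 = {1, 2, 3, 4}  B3 = {0, 1, 3, 5}
Tree: B1–B2, B1–B3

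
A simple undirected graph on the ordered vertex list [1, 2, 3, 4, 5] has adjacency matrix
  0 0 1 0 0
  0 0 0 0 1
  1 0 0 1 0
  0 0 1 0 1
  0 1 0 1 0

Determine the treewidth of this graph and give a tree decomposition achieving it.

Every bag has size at most 2, so the width is 2 − 1 = 1 and tw(G) ≤ 1. Any graph with an edge has treewidth ≥ 1, and G has the edge 1–3. Therefore the treewidth is 1.

Treewidth 1.
One optimal decomposition is:
Bags: B1 = {1, 3}  B2 = {3, 4}  B3 = {4, 5}  B4 = {2, 5}
Tree: B1–B2, B2–B3, B3–B4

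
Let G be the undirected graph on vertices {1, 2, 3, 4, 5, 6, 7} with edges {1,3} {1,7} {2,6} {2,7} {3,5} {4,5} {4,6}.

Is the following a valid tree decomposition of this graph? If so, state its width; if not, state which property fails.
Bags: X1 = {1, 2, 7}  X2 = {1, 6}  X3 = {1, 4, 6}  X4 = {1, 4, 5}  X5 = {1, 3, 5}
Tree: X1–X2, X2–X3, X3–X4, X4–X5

No — edge (2,6) lies in no bag.

A tree decomposition must satisfy three properties: every vertex lies in some bag; for every edge, both endpoints lie together in some bag; and for every vertex, the bags containing it form a connected subtree. Here edge (2,6) lies in no bag, so the decomposition is invalid.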